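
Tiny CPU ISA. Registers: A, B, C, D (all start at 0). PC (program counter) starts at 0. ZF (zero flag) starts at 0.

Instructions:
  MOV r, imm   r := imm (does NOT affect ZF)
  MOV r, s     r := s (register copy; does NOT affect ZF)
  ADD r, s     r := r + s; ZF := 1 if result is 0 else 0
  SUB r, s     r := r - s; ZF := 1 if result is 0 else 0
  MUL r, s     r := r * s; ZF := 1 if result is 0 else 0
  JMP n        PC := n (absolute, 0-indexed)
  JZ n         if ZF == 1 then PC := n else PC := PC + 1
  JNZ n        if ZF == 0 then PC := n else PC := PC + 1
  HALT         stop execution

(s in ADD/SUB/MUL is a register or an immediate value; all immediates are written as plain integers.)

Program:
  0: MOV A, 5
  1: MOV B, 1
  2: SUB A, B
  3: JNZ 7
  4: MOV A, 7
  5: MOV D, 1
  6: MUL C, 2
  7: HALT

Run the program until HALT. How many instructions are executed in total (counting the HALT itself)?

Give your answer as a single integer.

Step 1: PC=0 exec 'MOV A, 5'. After: A=5 B=0 C=0 D=0 ZF=0 PC=1
Step 2: PC=1 exec 'MOV B, 1'. After: A=5 B=1 C=0 D=0 ZF=0 PC=2
Step 3: PC=2 exec 'SUB A, B'. After: A=4 B=1 C=0 D=0 ZF=0 PC=3
Step 4: PC=3 exec 'JNZ 7'. After: A=4 B=1 C=0 D=0 ZF=0 PC=7
Step 5: PC=7 exec 'HALT'. After: A=4 B=1 C=0 D=0 ZF=0 PC=7 HALTED
Total instructions executed: 5

Answer: 5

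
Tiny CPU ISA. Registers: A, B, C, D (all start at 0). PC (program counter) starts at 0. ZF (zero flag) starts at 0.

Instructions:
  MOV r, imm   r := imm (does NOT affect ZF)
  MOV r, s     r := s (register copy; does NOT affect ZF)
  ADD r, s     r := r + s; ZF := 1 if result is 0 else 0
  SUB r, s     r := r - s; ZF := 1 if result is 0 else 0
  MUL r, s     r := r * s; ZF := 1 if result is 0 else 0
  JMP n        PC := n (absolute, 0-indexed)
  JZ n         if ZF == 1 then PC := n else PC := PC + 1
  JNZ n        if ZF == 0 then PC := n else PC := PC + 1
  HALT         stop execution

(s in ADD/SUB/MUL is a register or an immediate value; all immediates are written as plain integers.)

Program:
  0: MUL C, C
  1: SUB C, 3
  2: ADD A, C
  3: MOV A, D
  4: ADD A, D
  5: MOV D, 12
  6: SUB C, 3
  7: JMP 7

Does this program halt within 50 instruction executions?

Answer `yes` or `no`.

Step 1: PC=0 exec 'MUL C, C'. After: A=0 B=0 C=0 D=0 ZF=1 PC=1
Step 2: PC=1 exec 'SUB C, 3'. After: A=0 B=0 C=-3 D=0 ZF=0 PC=2
Step 3: PC=2 exec 'ADD A, C'. After: A=-3 B=0 C=-3 D=0 ZF=0 PC=3
Step 4: PC=3 exec 'MOV A, D'. After: A=0 B=0 C=-3 D=0 ZF=0 PC=4
Step 5: PC=4 exec 'ADD A, D'. After: A=0 B=0 C=-3 D=0 ZF=1 PC=5
Step 6: PC=5 exec 'MOV D, 12'. After: A=0 B=0 C=-3 D=12 ZF=1 PC=6
Step 7: PC=6 exec 'SUB C, 3'. After: A=0 B=0 C=-6 D=12 ZF=0 PC=7
Step 8: PC=7 exec 'JMP 7'. After: A=0 B=0 C=-6 D=12 ZF=0 PC=7
State after step 8 equals state after step 7: the program is in a cycle of length 1 and will never halt.

Answer: no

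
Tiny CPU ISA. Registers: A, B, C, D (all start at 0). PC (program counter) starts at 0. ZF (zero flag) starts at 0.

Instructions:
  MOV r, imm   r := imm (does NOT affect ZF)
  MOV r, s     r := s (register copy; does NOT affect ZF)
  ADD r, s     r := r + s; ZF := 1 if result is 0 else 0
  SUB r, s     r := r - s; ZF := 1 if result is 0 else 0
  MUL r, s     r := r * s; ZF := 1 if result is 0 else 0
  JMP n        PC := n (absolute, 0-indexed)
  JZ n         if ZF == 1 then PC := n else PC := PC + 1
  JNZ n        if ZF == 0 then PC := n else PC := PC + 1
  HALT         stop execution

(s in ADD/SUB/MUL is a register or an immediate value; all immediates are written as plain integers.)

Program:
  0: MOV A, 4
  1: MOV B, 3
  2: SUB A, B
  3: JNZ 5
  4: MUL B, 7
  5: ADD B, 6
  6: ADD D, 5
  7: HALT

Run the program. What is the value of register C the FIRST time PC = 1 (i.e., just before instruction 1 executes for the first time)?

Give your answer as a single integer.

Step 1: PC=0 exec 'MOV A, 4'. After: A=4 B=0 C=0 D=0 ZF=0 PC=1
First time PC=1: C=0

0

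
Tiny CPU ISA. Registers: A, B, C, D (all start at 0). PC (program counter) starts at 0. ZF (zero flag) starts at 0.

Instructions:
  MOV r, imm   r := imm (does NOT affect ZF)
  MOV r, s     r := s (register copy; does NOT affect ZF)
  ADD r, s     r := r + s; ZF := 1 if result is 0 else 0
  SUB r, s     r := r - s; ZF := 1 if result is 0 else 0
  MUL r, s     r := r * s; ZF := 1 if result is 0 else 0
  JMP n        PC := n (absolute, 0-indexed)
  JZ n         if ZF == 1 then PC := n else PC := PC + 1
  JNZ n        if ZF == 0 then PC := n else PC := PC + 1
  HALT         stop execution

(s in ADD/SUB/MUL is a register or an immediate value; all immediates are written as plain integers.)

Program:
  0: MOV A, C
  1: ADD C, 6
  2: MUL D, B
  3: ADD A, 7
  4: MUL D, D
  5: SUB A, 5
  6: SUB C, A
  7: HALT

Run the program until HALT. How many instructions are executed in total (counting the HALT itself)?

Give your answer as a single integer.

Step 1: PC=0 exec 'MOV A, C'. After: A=0 B=0 C=0 D=0 ZF=0 PC=1
Step 2: PC=1 exec 'ADD C, 6'. After: A=0 B=0 C=6 D=0 ZF=0 PC=2
Step 3: PC=2 exec 'MUL D, B'. After: A=0 B=0 C=6 D=0 ZF=1 PC=3
Step 4: PC=3 exec 'ADD A, 7'. After: A=7 B=0 C=6 D=0 ZF=0 PC=4
Step 5: PC=4 exec 'MUL D, D'. After: A=7 B=0 C=6 D=0 ZF=1 PC=5
Step 6: PC=5 exec 'SUB A, 5'. After: A=2 B=0 C=6 D=0 ZF=0 PC=6
Step 7: PC=6 exec 'SUB C, A'. After: A=2 B=0 C=4 D=0 ZF=0 PC=7
Step 8: PC=7 exec 'HALT'. After: A=2 B=0 C=4 D=0 ZF=0 PC=7 HALTED
Total instructions executed: 8

Answer: 8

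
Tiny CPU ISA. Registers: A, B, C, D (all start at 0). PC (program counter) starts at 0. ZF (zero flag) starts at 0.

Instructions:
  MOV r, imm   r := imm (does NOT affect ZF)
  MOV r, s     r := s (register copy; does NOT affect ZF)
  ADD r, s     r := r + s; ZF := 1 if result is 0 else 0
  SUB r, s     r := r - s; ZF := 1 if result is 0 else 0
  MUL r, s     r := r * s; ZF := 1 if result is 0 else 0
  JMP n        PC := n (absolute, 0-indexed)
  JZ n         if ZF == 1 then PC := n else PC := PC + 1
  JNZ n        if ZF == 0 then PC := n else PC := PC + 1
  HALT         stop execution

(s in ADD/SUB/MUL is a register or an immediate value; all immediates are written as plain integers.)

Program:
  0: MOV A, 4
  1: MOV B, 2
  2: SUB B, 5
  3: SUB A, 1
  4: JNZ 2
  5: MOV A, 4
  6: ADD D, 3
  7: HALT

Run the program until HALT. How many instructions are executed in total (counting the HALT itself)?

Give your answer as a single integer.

Step 1: PC=0 exec 'MOV A, 4'. After: A=4 B=0 C=0 D=0 ZF=0 PC=1
Step 2: PC=1 exec 'MOV B, 2'. After: A=4 B=2 C=0 D=0 ZF=0 PC=2
Step 3: PC=2 exec 'SUB B, 5'. After: A=4 B=-3 C=0 D=0 ZF=0 PC=3
Step 4: PC=3 exec 'SUB A, 1'. After: A=3 B=-3 C=0 D=0 ZF=0 PC=4
Step 5: PC=4 exec 'JNZ 2'. After: A=3 B=-3 C=0 D=0 ZF=0 PC=2
Step 6: PC=2 exec 'SUB B, 5'. After: A=3 B=-8 C=0 D=0 ZF=0 PC=3
Step 7: PC=3 exec 'SUB A, 1'. After: A=2 B=-8 C=0 D=0 ZF=0 PC=4
Step 8: PC=4 exec 'JNZ 2'. After: A=2 B=-8 C=0 D=0 ZF=0 PC=2
Step 9: PC=2 exec 'SUB B, 5'. After: A=2 B=-13 C=0 D=0 ZF=0 PC=3
Step 10: PC=3 exec 'SUB A, 1'. After: A=1 B=-13 C=0 D=0 ZF=0 PC=4
Step 11: PC=4 exec 'JNZ 2'. After: A=1 B=-13 C=0 D=0 ZF=0 PC=2
Step 12: PC=2 exec 'SUB B, 5'. After: A=1 B=-18 C=0 D=0 ZF=0 PC=3
Step 13: PC=3 exec 'SUB A, 1'. After: A=0 B=-18 C=0 D=0 ZF=1 PC=4
Step 14: PC=4 exec 'JNZ 2'. After: A=0 B=-18 C=0 D=0 ZF=1 PC=5
Step 15: PC=5 exec 'MOV A, 4'. After: A=4 B=-18 C=0 D=0 ZF=1 PC=6
Step 16: PC=6 exec 'ADD D, 3'. After: A=4 B=-18 C=0 D=3 ZF=0 PC=7
Step 17: PC=7 exec 'HALT'. After: A=4 B=-18 C=0 D=3 ZF=0 PC=7 HALTED
Total instructions executed: 17

Answer: 17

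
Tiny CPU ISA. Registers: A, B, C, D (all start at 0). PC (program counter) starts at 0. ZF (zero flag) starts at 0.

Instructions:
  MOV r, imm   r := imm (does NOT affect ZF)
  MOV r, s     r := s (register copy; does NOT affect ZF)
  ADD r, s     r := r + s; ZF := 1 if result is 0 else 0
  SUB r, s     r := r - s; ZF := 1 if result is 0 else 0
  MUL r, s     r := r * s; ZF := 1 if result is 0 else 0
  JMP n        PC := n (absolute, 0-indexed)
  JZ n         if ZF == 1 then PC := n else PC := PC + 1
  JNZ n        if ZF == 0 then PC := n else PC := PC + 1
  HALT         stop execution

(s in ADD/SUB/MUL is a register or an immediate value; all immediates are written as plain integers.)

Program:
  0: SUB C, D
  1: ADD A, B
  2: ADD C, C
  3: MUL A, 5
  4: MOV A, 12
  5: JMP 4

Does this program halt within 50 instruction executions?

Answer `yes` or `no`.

Step 1: PC=0 exec 'SUB C, D'. After: A=0 B=0 C=0 D=0 ZF=1 PC=1
Step 2: PC=1 exec 'ADD A, B'. After: A=0 B=0 C=0 D=0 ZF=1 PC=2
Step 3: PC=2 exec 'ADD C, C'. After: A=0 B=0 C=0 D=0 ZF=1 PC=3
Step 4: PC=3 exec 'MUL A, 5'. After: A=0 B=0 C=0 D=0 ZF=1 PC=4
Step 5: PC=4 exec 'MOV A, 12'. After: A=12 B=0 C=0 D=0 ZF=1 PC=5
Step 6: PC=5 exec 'JMP 4'. After: A=12 B=0 C=0 D=0 ZF=1 PC=4
Step 7: PC=4 exec 'MOV A, 12'. After: A=12 B=0 C=0 D=0 ZF=1 PC=5
State after step 7 equals state after step 5: the program is in a cycle of length 2 and will never halt.

Answer: no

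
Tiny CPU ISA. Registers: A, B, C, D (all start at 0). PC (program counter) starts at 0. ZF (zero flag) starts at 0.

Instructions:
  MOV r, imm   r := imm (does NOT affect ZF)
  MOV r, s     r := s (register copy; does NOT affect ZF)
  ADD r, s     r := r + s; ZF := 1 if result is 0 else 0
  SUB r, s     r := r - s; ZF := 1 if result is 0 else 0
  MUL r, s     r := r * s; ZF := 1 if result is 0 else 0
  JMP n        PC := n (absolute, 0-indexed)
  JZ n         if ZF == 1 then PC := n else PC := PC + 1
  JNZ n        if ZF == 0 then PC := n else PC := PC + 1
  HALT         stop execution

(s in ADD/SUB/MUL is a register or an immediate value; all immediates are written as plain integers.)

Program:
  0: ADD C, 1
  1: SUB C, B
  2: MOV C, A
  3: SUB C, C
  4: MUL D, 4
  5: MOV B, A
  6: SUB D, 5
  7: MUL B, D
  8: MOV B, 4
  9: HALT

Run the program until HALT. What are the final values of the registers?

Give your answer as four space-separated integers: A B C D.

Answer: 0 4 0 -5

Derivation:
Step 1: PC=0 exec 'ADD C, 1'. After: A=0 B=0 C=1 D=0 ZF=0 PC=1
Step 2: PC=1 exec 'SUB C, B'. After: A=0 B=0 C=1 D=0 ZF=0 PC=2
Step 3: PC=2 exec 'MOV C, A'. After: A=0 B=0 C=0 D=0 ZF=0 PC=3
Step 4: PC=3 exec 'SUB C, C'. After: A=0 B=0 C=0 D=0 ZF=1 PC=4
Step 5: PC=4 exec 'MUL D, 4'. After: A=0 B=0 C=0 D=0 ZF=1 PC=5
Step 6: PC=5 exec 'MOV B, A'. After: A=0 B=0 C=0 D=0 ZF=1 PC=6
Step 7: PC=6 exec 'SUB D, 5'. After: A=0 B=0 C=0 D=-5 ZF=0 PC=7
Step 8: PC=7 exec 'MUL B, D'. After: A=0 B=0 C=0 D=-5 ZF=1 PC=8
Step 9: PC=8 exec 'MOV B, 4'. After: A=0 B=4 C=0 D=-5 ZF=1 PC=9
Step 10: PC=9 exec 'HALT'. After: A=0 B=4 C=0 D=-5 ZF=1 PC=9 HALTED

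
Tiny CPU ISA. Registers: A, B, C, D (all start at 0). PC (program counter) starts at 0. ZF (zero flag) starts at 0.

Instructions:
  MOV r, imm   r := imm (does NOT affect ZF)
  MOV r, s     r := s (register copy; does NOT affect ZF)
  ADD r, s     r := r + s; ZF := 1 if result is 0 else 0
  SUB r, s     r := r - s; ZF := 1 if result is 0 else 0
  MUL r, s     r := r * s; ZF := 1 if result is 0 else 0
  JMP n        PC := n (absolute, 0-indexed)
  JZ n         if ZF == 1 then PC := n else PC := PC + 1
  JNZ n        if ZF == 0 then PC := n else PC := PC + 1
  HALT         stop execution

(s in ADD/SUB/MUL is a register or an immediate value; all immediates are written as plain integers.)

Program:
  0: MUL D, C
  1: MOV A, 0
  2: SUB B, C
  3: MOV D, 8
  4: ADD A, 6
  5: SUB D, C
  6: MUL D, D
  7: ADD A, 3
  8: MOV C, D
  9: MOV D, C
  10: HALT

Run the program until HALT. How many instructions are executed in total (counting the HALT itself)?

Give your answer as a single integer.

Step 1: PC=0 exec 'MUL D, C'. After: A=0 B=0 C=0 D=0 ZF=1 PC=1
Step 2: PC=1 exec 'MOV A, 0'. After: A=0 B=0 C=0 D=0 ZF=1 PC=2
Step 3: PC=2 exec 'SUB B, C'. After: A=0 B=0 C=0 D=0 ZF=1 PC=3
Step 4: PC=3 exec 'MOV D, 8'. After: A=0 B=0 C=0 D=8 ZF=1 PC=4
Step 5: PC=4 exec 'ADD A, 6'. After: A=6 B=0 C=0 D=8 ZF=0 PC=5
Step 6: PC=5 exec 'SUB D, C'. After: A=6 B=0 C=0 D=8 ZF=0 PC=6
Step 7: PC=6 exec 'MUL D, D'. After: A=6 B=0 C=0 D=64 ZF=0 PC=7
Step 8: PC=7 exec 'ADD A, 3'. After: A=9 B=0 C=0 D=64 ZF=0 PC=8
Step 9: PC=8 exec 'MOV C, D'. After: A=9 B=0 C=64 D=64 ZF=0 PC=9
Step 10: PC=9 exec 'MOV D, C'. After: A=9 B=0 C=64 D=64 ZF=0 PC=10
Step 11: PC=10 exec 'HALT'. After: A=9 B=0 C=64 D=64 ZF=0 PC=10 HALTED
Total instructions executed: 11

Answer: 11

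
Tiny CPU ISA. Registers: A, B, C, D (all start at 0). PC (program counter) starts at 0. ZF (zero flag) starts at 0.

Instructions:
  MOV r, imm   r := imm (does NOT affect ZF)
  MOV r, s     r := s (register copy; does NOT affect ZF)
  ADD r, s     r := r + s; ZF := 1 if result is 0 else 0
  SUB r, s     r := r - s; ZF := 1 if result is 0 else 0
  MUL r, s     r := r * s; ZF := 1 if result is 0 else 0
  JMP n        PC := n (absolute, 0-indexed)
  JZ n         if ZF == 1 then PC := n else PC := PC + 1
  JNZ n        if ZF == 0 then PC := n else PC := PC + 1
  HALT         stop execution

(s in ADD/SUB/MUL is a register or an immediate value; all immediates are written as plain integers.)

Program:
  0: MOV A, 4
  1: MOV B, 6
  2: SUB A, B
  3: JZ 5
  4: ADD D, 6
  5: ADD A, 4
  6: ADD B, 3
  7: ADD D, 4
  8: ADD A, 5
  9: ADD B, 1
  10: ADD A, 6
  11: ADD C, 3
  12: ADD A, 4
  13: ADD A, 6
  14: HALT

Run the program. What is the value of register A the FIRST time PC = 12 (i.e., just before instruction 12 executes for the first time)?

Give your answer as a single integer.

Step 1: PC=0 exec 'MOV A, 4'. After: A=4 B=0 C=0 D=0 ZF=0 PC=1
Step 2: PC=1 exec 'MOV B, 6'. After: A=4 B=6 C=0 D=0 ZF=0 PC=2
Step 3: PC=2 exec 'SUB A, B'. After: A=-2 B=6 C=0 D=0 ZF=0 PC=3
Step 4: PC=3 exec 'JZ 5'. After: A=-2 B=6 C=0 D=0 ZF=0 PC=4
Step 5: PC=4 exec 'ADD D, 6'. After: A=-2 B=6 C=0 D=6 ZF=0 PC=5
Step 6: PC=5 exec 'ADD A, 4'. After: A=2 B=6 C=0 D=6 ZF=0 PC=6
Step 7: PC=6 exec 'ADD B, 3'. After: A=2 B=9 C=0 D=6 ZF=0 PC=7
Step 8: PC=7 exec 'ADD D, 4'. After: A=2 B=9 C=0 D=10 ZF=0 PC=8
Step 9: PC=8 exec 'ADD A, 5'. After: A=7 B=9 C=0 D=10 ZF=0 PC=9
Step 10: PC=9 exec 'ADD B, 1'. After: A=7 B=10 C=0 D=10 ZF=0 PC=10
Step 11: PC=10 exec 'ADD A, 6'. After: A=13 B=10 C=0 D=10 ZF=0 PC=11
Step 12: PC=11 exec 'ADD C, 3'. After: A=13 B=10 C=3 D=10 ZF=0 PC=12
First time PC=12: A=13

13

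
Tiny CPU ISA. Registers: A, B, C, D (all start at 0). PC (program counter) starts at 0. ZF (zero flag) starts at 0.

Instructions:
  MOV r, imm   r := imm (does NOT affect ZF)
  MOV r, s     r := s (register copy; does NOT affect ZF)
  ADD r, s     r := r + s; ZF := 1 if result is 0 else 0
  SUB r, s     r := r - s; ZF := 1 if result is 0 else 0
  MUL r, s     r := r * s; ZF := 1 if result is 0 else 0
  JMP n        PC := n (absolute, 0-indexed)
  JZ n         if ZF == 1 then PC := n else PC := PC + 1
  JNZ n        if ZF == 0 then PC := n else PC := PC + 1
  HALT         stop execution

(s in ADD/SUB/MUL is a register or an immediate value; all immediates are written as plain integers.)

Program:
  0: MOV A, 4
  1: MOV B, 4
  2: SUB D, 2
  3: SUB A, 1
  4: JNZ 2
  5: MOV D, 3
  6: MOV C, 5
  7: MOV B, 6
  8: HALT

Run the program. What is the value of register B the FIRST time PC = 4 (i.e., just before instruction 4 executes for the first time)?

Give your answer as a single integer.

Step 1: PC=0 exec 'MOV A, 4'. After: A=4 B=0 C=0 D=0 ZF=0 PC=1
Step 2: PC=1 exec 'MOV B, 4'. After: A=4 B=4 C=0 D=0 ZF=0 PC=2
Step 3: PC=2 exec 'SUB D, 2'. After: A=4 B=4 C=0 D=-2 ZF=0 PC=3
Step 4: PC=3 exec 'SUB A, 1'. After: A=3 B=4 C=0 D=-2 ZF=0 PC=4
First time PC=4: B=4

4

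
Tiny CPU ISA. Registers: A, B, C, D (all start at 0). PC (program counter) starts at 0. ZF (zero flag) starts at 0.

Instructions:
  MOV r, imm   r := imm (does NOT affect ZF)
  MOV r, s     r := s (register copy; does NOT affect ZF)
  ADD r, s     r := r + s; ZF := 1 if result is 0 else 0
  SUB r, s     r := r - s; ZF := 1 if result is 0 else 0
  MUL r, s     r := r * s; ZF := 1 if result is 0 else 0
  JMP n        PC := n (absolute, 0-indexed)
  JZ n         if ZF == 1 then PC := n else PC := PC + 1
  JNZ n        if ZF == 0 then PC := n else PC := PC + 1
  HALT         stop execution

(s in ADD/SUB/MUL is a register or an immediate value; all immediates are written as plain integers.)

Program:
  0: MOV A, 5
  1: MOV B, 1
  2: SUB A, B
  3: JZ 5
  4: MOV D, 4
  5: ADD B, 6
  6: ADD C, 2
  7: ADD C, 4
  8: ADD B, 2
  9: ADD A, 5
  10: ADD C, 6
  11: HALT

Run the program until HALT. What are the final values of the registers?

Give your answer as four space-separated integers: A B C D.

Answer: 9 9 12 4

Derivation:
Step 1: PC=0 exec 'MOV A, 5'. After: A=5 B=0 C=0 D=0 ZF=0 PC=1
Step 2: PC=1 exec 'MOV B, 1'. After: A=5 B=1 C=0 D=0 ZF=0 PC=2
Step 3: PC=2 exec 'SUB A, B'. After: A=4 B=1 C=0 D=0 ZF=0 PC=3
Step 4: PC=3 exec 'JZ 5'. After: A=4 B=1 C=0 D=0 ZF=0 PC=4
Step 5: PC=4 exec 'MOV D, 4'. After: A=4 B=1 C=0 D=4 ZF=0 PC=5
Step 6: PC=5 exec 'ADD B, 6'. After: A=4 B=7 C=0 D=4 ZF=0 PC=6
Step 7: PC=6 exec 'ADD C, 2'. After: A=4 B=7 C=2 D=4 ZF=0 PC=7
Step 8: PC=7 exec 'ADD C, 4'. After: A=4 B=7 C=6 D=4 ZF=0 PC=8
Step 9: PC=8 exec 'ADD B, 2'. After: A=4 B=9 C=6 D=4 ZF=0 PC=9
Step 10: PC=9 exec 'ADD A, 5'. After: A=9 B=9 C=6 D=4 ZF=0 PC=10
Step 11: PC=10 exec 'ADD C, 6'. After: A=9 B=9 C=12 D=4 ZF=0 PC=11
Step 12: PC=11 exec 'HALT'. After: A=9 B=9 C=12 D=4 ZF=0 PC=11 HALTED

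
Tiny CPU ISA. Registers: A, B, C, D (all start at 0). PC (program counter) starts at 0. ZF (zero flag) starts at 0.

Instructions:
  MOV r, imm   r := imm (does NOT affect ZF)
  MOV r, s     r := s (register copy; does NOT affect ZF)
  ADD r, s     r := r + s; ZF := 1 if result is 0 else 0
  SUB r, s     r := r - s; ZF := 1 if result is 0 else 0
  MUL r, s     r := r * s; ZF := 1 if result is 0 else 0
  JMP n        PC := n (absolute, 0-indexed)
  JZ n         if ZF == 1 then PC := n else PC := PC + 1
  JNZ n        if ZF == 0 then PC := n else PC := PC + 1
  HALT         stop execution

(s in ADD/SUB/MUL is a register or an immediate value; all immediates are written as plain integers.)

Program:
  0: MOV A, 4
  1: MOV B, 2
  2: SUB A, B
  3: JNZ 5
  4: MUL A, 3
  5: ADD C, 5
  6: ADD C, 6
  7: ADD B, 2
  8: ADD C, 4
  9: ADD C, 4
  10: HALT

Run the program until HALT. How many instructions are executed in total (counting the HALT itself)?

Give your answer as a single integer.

Step 1: PC=0 exec 'MOV A, 4'. After: A=4 B=0 C=0 D=0 ZF=0 PC=1
Step 2: PC=1 exec 'MOV B, 2'. After: A=4 B=2 C=0 D=0 ZF=0 PC=2
Step 3: PC=2 exec 'SUB A, B'. After: A=2 B=2 C=0 D=0 ZF=0 PC=3
Step 4: PC=3 exec 'JNZ 5'. After: A=2 B=2 C=0 D=0 ZF=0 PC=5
Step 5: PC=5 exec 'ADD C, 5'. After: A=2 B=2 C=5 D=0 ZF=0 PC=6
Step 6: PC=6 exec 'ADD C, 6'. After: A=2 B=2 C=11 D=0 ZF=0 PC=7
Step 7: PC=7 exec 'ADD B, 2'. After: A=2 B=4 C=11 D=0 ZF=0 PC=8
Step 8: PC=8 exec 'ADD C, 4'. After: A=2 B=4 C=15 D=0 ZF=0 PC=9
Step 9: PC=9 exec 'ADD C, 4'. After: A=2 B=4 C=19 D=0 ZF=0 PC=10
Step 10: PC=10 exec 'HALT'. After: A=2 B=4 C=19 D=0 ZF=0 PC=10 HALTED
Total instructions executed: 10

Answer: 10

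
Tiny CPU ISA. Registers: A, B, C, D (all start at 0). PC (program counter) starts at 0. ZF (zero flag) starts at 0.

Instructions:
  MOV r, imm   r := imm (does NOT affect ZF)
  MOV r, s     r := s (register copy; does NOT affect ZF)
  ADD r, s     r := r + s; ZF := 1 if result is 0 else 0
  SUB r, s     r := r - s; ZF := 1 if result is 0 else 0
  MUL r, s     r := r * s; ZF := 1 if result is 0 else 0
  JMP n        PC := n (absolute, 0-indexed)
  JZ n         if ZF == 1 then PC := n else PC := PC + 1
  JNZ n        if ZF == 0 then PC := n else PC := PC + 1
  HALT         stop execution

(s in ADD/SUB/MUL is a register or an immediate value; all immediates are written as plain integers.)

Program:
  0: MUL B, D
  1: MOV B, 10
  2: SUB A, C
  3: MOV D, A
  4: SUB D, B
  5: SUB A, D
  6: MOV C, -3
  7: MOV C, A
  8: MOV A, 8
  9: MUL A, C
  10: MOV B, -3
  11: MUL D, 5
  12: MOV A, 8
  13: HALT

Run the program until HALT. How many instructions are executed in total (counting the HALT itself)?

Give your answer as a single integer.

Step 1: PC=0 exec 'MUL B, D'. After: A=0 B=0 C=0 D=0 ZF=1 PC=1
Step 2: PC=1 exec 'MOV B, 10'. After: A=0 B=10 C=0 D=0 ZF=1 PC=2
Step 3: PC=2 exec 'SUB A, C'. After: A=0 B=10 C=0 D=0 ZF=1 PC=3
Step 4: PC=3 exec 'MOV D, A'. After: A=0 B=10 C=0 D=0 ZF=1 PC=4
Step 5: PC=4 exec 'SUB D, B'. After: A=0 B=10 C=0 D=-10 ZF=0 PC=5
Step 6: PC=5 exec 'SUB A, D'. After: A=10 B=10 C=0 D=-10 ZF=0 PC=6
Step 7: PC=6 exec 'MOV C, -3'. After: A=10 B=10 C=-3 D=-10 ZF=0 PC=7
Step 8: PC=7 exec 'MOV C, A'. After: A=10 B=10 C=10 D=-10 ZF=0 PC=8
Step 9: PC=8 exec 'MOV A, 8'. After: A=8 B=10 C=10 D=-10 ZF=0 PC=9
Step 10: PC=9 exec 'MUL A, C'. After: A=80 B=10 C=10 D=-10 ZF=0 PC=10
Step 11: PC=10 exec 'MOV B, -3'. After: A=80 B=-3 C=10 D=-10 ZF=0 PC=11
Step 12: PC=11 exec 'MUL D, 5'. After: A=80 B=-3 C=10 D=-50 ZF=0 PC=12
Step 13: PC=12 exec 'MOV A, 8'. After: A=8 B=-3 C=10 D=-50 ZF=0 PC=13
Step 14: PC=13 exec 'HALT'. After: A=8 B=-3 C=10 D=-50 ZF=0 PC=13 HALTED
Total instructions executed: 14

Answer: 14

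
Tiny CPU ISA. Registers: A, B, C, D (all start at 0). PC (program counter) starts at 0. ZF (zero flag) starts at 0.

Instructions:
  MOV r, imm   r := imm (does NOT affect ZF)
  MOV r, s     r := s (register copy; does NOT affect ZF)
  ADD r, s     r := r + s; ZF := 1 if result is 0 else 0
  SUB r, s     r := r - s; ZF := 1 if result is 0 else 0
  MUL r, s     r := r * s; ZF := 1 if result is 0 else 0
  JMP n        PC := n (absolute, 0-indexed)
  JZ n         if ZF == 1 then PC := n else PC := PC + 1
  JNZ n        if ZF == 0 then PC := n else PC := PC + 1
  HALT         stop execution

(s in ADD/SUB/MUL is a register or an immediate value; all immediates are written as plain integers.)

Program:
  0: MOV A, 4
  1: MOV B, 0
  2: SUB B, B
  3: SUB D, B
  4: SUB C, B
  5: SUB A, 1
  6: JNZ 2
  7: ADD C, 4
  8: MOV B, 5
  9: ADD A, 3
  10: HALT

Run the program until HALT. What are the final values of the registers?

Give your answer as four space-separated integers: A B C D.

Answer: 3 5 4 0

Derivation:
Step 1: PC=0 exec 'MOV A, 4'. After: A=4 B=0 C=0 D=0 ZF=0 PC=1
Step 2: PC=1 exec 'MOV B, 0'. After: A=4 B=0 C=0 D=0 ZF=0 PC=2
Step 3: PC=2 exec 'SUB B, B'. After: A=4 B=0 C=0 D=0 ZF=1 PC=3
Step 4: PC=3 exec 'SUB D, B'. After: A=4 B=0 C=0 D=0 ZF=1 PC=4
Step 5: PC=4 exec 'SUB C, B'. After: A=4 B=0 C=0 D=0 ZF=1 PC=5
Step 6: PC=5 exec 'SUB A, 1'. After: A=3 B=0 C=0 D=0 ZF=0 PC=6
Step 7: PC=6 exec 'JNZ 2'. After: A=3 B=0 C=0 D=0 ZF=0 PC=2
Step 8: PC=2 exec 'SUB B, B'. After: A=3 B=0 C=0 D=0 ZF=1 PC=3
Step 9: PC=3 exec 'SUB D, B'. After: A=3 B=0 C=0 D=0 ZF=1 PC=4
Step 10: PC=4 exec 'SUB C, B'. After: A=3 B=0 C=0 D=0 ZF=1 PC=5
Step 11: PC=5 exec 'SUB A, 1'. After: A=2 B=0 C=0 D=0 ZF=0 PC=6
Step 12: PC=6 exec 'JNZ 2'. After: A=2 B=0 C=0 D=0 ZF=0 PC=2
Step 13: PC=2 exec 'SUB B, B'. After: A=2 B=0 C=0 D=0 ZF=1 PC=3
Step 14: PC=3 exec 'SUB D, B'. After: A=2 B=0 C=0 D=0 ZF=1 PC=4
Step 15: PC=4 exec 'SUB C, B'. After: A=2 B=0 C=0 D=0 ZF=1 PC=5
Step 16: PC=5 exec 'SUB A, 1'. After: A=1 B=0 C=0 D=0 ZF=0 PC=6
Step 17: PC=6 exec 'JNZ 2'. After: A=1 B=0 C=0 D=0 ZF=0 PC=2
Step 18: PC=2 exec 'SUB B, B'. After: A=1 B=0 C=0 D=0 ZF=1 PC=3
Step 19: PC=3 exec 'SUB D, B'. After: A=1 B=0 C=0 D=0 ZF=1 PC=4
Step 20: PC=4 exec 'SUB C, B'. After: A=1 B=0 C=0 D=0 ZF=1 PC=5
Step 21: PC=5 exec 'SUB A, 1'. After: A=0 B=0 C=0 D=0 ZF=1 PC=6
Step 22: PC=6 exec 'JNZ 2'. After: A=0 B=0 C=0 D=0 ZF=1 PC=7
Step 23: PC=7 exec 'ADD C, 4'. After: A=0 B=0 C=4 D=0 ZF=0 PC=8
Step 24: PC=8 exec 'MOV B, 5'. After: A=0 B=5 C=4 D=0 ZF=0 PC=9
Step 25: PC=9 exec 'ADD A, 3'. After: A=3 B=5 C=4 D=0 ZF=0 PC=10
Step 26: PC=10 exec 'HALT'. After: A=3 B=5 C=4 D=0 ZF=0 PC=10 HALTED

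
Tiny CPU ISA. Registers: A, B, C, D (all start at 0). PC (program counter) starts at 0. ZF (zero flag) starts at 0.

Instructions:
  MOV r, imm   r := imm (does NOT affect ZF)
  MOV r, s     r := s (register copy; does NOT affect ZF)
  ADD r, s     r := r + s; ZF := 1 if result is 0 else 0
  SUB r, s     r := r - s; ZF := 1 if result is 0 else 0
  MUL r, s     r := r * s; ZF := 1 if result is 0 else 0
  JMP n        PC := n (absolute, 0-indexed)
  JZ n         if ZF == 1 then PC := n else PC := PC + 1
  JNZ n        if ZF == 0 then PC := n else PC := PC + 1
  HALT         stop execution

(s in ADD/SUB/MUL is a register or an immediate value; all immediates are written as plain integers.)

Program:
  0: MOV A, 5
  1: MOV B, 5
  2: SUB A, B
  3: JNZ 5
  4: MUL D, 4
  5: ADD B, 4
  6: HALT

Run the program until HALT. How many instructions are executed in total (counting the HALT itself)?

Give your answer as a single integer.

Answer: 7

Derivation:
Step 1: PC=0 exec 'MOV A, 5'. After: A=5 B=0 C=0 D=0 ZF=0 PC=1
Step 2: PC=1 exec 'MOV B, 5'. After: A=5 B=5 C=0 D=0 ZF=0 PC=2
Step 3: PC=2 exec 'SUB A, B'. After: A=0 B=5 C=0 D=0 ZF=1 PC=3
Step 4: PC=3 exec 'JNZ 5'. After: A=0 B=5 C=0 D=0 ZF=1 PC=4
Step 5: PC=4 exec 'MUL D, 4'. After: A=0 B=5 C=0 D=0 ZF=1 PC=5
Step 6: PC=5 exec 'ADD B, 4'. After: A=0 B=9 C=0 D=0 ZF=0 PC=6
Step 7: PC=6 exec 'HALT'. After: A=0 B=9 C=0 D=0 ZF=0 PC=6 HALTED
Total instructions executed: 7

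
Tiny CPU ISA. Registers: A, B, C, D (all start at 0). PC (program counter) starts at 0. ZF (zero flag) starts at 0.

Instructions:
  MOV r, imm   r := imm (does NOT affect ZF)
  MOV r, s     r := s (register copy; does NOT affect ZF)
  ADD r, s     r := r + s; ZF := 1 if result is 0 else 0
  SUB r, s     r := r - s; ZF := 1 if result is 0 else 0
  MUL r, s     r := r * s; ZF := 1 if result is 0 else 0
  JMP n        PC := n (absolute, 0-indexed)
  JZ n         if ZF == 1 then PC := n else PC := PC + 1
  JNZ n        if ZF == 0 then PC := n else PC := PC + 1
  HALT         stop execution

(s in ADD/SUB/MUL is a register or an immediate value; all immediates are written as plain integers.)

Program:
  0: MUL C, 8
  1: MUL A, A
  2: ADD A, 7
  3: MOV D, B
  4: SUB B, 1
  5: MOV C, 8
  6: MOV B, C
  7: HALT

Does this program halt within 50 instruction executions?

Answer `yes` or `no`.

Answer: yes

Derivation:
Step 1: PC=0 exec 'MUL C, 8'. After: A=0 B=0 C=0 D=0 ZF=1 PC=1
Step 2: PC=1 exec 'MUL A, A'. After: A=0 B=0 C=0 D=0 ZF=1 PC=2
Step 3: PC=2 exec 'ADD A, 7'. After: A=7 B=0 C=0 D=0 ZF=0 PC=3
Step 4: PC=3 exec 'MOV D, B'. After: A=7 B=0 C=0 D=0 ZF=0 PC=4
Step 5: PC=4 exec 'SUB B, 1'. After: A=7 B=-1 C=0 D=0 ZF=0 PC=5
Step 6: PC=5 exec 'MOV C, 8'. After: A=7 B=-1 C=8 D=0 ZF=0 PC=6
Step 7: PC=6 exec 'MOV B, C'. After: A=7 B=8 C=8 D=0 ZF=0 PC=7
Step 8: PC=7 exec 'HALT'. After: A=7 B=8 C=8 D=0 ZF=0 PC=7 HALTED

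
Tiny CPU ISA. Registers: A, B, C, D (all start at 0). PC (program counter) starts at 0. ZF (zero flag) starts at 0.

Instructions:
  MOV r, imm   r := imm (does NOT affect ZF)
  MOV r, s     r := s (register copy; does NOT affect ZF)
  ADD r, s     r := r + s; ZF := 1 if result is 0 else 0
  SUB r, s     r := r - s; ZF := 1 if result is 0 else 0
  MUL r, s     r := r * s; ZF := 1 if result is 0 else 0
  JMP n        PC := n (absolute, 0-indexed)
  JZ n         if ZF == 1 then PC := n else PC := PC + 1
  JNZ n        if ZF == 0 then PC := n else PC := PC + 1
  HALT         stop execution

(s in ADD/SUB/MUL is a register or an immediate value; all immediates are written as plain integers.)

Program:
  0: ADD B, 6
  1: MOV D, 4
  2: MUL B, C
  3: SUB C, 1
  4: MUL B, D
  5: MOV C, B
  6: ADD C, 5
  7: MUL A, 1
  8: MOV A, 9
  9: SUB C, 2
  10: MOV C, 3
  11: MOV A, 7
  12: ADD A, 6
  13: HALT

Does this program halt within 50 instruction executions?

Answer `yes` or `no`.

Answer: yes

Derivation:
Step 1: PC=0 exec 'ADD B, 6'. After: A=0 B=6 C=0 D=0 ZF=0 PC=1
Step 2: PC=1 exec 'MOV D, 4'. After: A=0 B=6 C=0 D=4 ZF=0 PC=2
Step 3: PC=2 exec 'MUL B, C'. After: A=0 B=0 C=0 D=4 ZF=1 PC=3
Step 4: PC=3 exec 'SUB C, 1'. After: A=0 B=0 C=-1 D=4 ZF=0 PC=4
Step 5: PC=4 exec 'MUL B, D'. After: A=0 B=0 C=-1 D=4 ZF=1 PC=5
Step 6: PC=5 exec 'MOV C, B'. After: A=0 B=0 C=0 D=4 ZF=1 PC=6
Step 7: PC=6 exec 'ADD C, 5'. After: A=0 B=0 C=5 D=4 ZF=0 PC=7
Step 8: PC=7 exec 'MUL A, 1'. After: A=0 B=0 C=5 D=4 ZF=1 PC=8
Step 9: PC=8 exec 'MOV A, 9'. After: A=9 B=0 C=5 D=4 ZF=1 PC=9
Step 10: PC=9 exec 'SUB C, 2'. After: A=9 B=0 C=3 D=4 ZF=0 PC=10
Step 11: PC=10 exec 'MOV C, 3'. After: A=9 B=0 C=3 D=4 ZF=0 PC=11
Step 12: PC=11 exec 'MOV A, 7'. After: A=7 B=0 C=3 D=4 ZF=0 PC=12
Step 13: PC=12 exec 'ADD A, 6'. After: A=13 B=0 C=3 D=4 ZF=0 PC=13
Step 14: PC=13 exec 'HALT'. After: A=13 B=0 C=3 D=4 ZF=0 PC=13 HALTED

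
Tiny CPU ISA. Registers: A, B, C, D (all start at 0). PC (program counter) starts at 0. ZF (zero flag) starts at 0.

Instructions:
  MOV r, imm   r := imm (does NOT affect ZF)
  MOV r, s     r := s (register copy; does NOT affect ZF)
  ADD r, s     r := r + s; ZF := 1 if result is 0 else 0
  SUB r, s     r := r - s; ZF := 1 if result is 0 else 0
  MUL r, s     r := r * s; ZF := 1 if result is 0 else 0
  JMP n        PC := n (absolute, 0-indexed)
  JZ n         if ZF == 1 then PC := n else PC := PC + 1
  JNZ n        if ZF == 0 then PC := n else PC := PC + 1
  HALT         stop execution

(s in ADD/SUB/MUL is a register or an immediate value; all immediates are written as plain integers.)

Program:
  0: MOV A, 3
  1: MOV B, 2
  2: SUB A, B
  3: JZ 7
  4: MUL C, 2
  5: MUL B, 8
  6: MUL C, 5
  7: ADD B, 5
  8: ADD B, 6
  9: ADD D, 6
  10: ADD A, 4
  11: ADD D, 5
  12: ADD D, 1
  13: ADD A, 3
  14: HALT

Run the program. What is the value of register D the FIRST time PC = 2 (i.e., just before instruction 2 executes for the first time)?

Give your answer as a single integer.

Step 1: PC=0 exec 'MOV A, 3'. After: A=3 B=0 C=0 D=0 ZF=0 PC=1
Step 2: PC=1 exec 'MOV B, 2'. After: A=3 B=2 C=0 D=0 ZF=0 PC=2
First time PC=2: D=0

0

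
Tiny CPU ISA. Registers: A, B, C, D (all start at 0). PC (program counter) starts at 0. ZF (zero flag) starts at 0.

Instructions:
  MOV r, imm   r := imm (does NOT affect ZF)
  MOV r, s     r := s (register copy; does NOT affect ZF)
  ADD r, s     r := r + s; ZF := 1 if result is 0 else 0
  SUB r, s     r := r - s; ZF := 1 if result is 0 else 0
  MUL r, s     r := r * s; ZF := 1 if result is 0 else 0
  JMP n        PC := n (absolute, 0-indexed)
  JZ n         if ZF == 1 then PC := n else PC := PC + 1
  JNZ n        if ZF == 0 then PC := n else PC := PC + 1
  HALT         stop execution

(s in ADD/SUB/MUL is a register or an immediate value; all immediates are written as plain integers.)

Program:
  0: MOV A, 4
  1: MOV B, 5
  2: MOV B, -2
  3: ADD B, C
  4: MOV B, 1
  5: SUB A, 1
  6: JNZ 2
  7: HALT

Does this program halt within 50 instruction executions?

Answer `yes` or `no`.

Answer: yes

Derivation:
Step 1: PC=0 exec 'MOV A, 4'. After: A=4 B=0 C=0 D=0 ZF=0 PC=1
Step 2: PC=1 exec 'MOV B, 5'. After: A=4 B=5 C=0 D=0 ZF=0 PC=2
Step 3: PC=2 exec 'MOV B, -2'. After: A=4 B=-2 C=0 D=0 ZF=0 PC=3
Step 4: PC=3 exec 'ADD B, C'. After: A=4 B=-2 C=0 D=0 ZF=0 PC=4
Step 5: PC=4 exec 'MOV B, 1'. After: A=4 B=1 C=0 D=0 ZF=0 PC=5
Step 6: PC=5 exec 'SUB A, 1'. After: A=3 B=1 C=0 D=0 ZF=0 PC=6
Step 7: PC=6 exec 'JNZ 2'. After: A=3 B=1 C=0 D=0 ZF=0 PC=2
Step 8: PC=2 exec 'MOV B, -2'. After: A=3 B=-2 C=0 D=0 ZF=0 PC=3
Step 9: PC=3 exec 'ADD B, C'. After: A=3 B=-2 C=0 D=0 ZF=0 PC=4
Step 10: PC=4 exec 'MOV B, 1'. After: A=3 B=1 C=0 D=0 ZF=0 PC=5
Step 11: PC=5 exec 'SUB A, 1'. After: A=2 B=1 C=0 D=0 ZF=0 PC=6
Step 12: PC=6 exec 'JNZ 2'. After: A=2 B=1 C=0 D=0 ZF=0 PC=2
Step 13: PC=2 exec 'MOV B, -2'. After: A=2 B=-2 C=0 D=0 ZF=0 PC=3
Step 14: PC=3 exec 'ADD B, C'. After: A=2 B=-2 C=0 D=0 ZF=0 PC=4
Step 15: PC=4 exec 'MOV B, 1'. After: A=2 B=1 C=0 D=0 ZF=0 PC=5
Step 16: PC=5 exec 'SUB A, 1'. After: A=1 B=1 C=0 D=0 ZF=0 PC=6
Step 17: PC=6 exec 'JNZ 2'. After: A=1 B=1 C=0 D=0 ZF=0 PC=2
Step 18: PC=2 exec 'MOV B, -2'. After: A=1 B=-2 C=0 D=0 ZF=0 PC=3
Step 19: PC=3 exec 'ADD B, C'. After: A=1 B=-2 C=0 D=0 ZF=0 PC=4
Step 20: PC=4 exec 'MOV B, 1'. After: A=1 B=1 C=0 D=0 ZF=0 PC=5
Step 21: PC=5 exec 'SUB A, 1'. After: A=0 B=1 C=0 D=0 ZF=1 PC=6
Step 22: PC=6 exec 'JNZ 2'. After: A=0 B=1 C=0 D=0 ZF=1 PC=7
Step 23: PC=7 exec 'HALT'. After: A=0 B=1 C=0 D=0 ZF=1 PC=7 HALTED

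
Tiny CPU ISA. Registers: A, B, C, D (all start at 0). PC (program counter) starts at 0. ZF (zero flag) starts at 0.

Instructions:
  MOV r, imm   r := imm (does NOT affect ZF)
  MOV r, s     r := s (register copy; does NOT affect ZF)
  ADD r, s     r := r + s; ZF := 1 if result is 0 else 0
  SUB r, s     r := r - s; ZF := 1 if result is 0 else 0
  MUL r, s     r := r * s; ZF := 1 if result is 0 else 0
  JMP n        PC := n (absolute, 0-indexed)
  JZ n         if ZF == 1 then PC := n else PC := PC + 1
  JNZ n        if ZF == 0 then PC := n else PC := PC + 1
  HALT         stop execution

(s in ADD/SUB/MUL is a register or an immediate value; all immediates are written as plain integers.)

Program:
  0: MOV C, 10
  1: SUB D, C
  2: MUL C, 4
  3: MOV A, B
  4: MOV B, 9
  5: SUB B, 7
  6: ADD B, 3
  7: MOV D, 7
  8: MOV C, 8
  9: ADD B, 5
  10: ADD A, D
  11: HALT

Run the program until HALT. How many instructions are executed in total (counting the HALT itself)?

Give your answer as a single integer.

Answer: 12

Derivation:
Step 1: PC=0 exec 'MOV C, 10'. After: A=0 B=0 C=10 D=0 ZF=0 PC=1
Step 2: PC=1 exec 'SUB D, C'. After: A=0 B=0 C=10 D=-10 ZF=0 PC=2
Step 3: PC=2 exec 'MUL C, 4'. After: A=0 B=0 C=40 D=-10 ZF=0 PC=3
Step 4: PC=3 exec 'MOV A, B'. After: A=0 B=0 C=40 D=-10 ZF=0 PC=4
Step 5: PC=4 exec 'MOV B, 9'. After: A=0 B=9 C=40 D=-10 ZF=0 PC=5
Step 6: PC=5 exec 'SUB B, 7'. After: A=0 B=2 C=40 D=-10 ZF=0 PC=6
Step 7: PC=6 exec 'ADD B, 3'. After: A=0 B=5 C=40 D=-10 ZF=0 PC=7
Step 8: PC=7 exec 'MOV D, 7'. After: A=0 B=5 C=40 D=7 ZF=0 PC=8
Step 9: PC=8 exec 'MOV C, 8'. After: A=0 B=5 C=8 D=7 ZF=0 PC=9
Step 10: PC=9 exec 'ADD B, 5'. After: A=0 B=10 C=8 D=7 ZF=0 PC=10
Step 11: PC=10 exec 'ADD A, D'. After: A=7 B=10 C=8 D=7 ZF=0 PC=11
Step 12: PC=11 exec 'HALT'. After: A=7 B=10 C=8 D=7 ZF=0 PC=11 HALTED
Total instructions executed: 12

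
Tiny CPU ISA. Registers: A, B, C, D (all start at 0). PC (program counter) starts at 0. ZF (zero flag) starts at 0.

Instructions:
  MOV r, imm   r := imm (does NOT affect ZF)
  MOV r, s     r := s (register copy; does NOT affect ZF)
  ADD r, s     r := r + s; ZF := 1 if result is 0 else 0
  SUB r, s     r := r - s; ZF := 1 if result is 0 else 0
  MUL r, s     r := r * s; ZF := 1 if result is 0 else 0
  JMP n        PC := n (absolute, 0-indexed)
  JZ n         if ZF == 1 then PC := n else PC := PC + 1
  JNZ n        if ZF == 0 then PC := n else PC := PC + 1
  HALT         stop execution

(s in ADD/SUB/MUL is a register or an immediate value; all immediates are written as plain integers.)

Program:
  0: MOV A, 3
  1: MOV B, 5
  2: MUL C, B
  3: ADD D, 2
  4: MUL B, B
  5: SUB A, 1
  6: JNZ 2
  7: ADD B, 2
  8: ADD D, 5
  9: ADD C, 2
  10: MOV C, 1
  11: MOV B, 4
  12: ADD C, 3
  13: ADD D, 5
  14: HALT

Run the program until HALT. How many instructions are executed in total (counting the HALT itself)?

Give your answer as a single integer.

Answer: 25

Derivation:
Step 1: PC=0 exec 'MOV A, 3'. After: A=3 B=0 C=0 D=0 ZF=0 PC=1
Step 2: PC=1 exec 'MOV B, 5'. After: A=3 B=5 C=0 D=0 ZF=0 PC=2
Step 3: PC=2 exec 'MUL C, B'. After: A=3 B=5 C=0 D=0 ZF=1 PC=3
Step 4: PC=3 exec 'ADD D, 2'. After: A=3 B=5 C=0 D=2 ZF=0 PC=4
Step 5: PC=4 exec 'MUL B, B'. After: A=3 B=25 C=0 D=2 ZF=0 PC=5
Step 6: PC=5 exec 'SUB A, 1'. After: A=2 B=25 C=0 D=2 ZF=0 PC=6
Step 7: PC=6 exec 'JNZ 2'. After: A=2 B=25 C=0 D=2 ZF=0 PC=2
Step 8: PC=2 exec 'MUL C, B'. After: A=2 B=25 C=0 D=2 ZF=1 PC=3
Step 9: PC=3 exec 'ADD D, 2'. After: A=2 B=25 C=0 D=4 ZF=0 PC=4
Step 10: PC=4 exec 'MUL B, B'. After: A=2 B=625 C=0 D=4 ZF=0 PC=5
Step 11: PC=5 exec 'SUB A, 1'. After: A=1 B=625 C=0 D=4 ZF=0 PC=6
Step 12: PC=6 exec 'JNZ 2'. After: A=1 B=625 C=0 D=4 ZF=0 PC=2
Step 13: PC=2 exec 'MUL C, B'. After: A=1 B=625 C=0 D=4 ZF=1 PC=3
Step 14: PC=3 exec 'ADD D, 2'. After: A=1 B=625 C=0 D=6 ZF=0 PC=4
Step 15: PC=4 exec 'MUL B, B'. After: A=1 B=390625 C=0 D=6 ZF=0 PC=5
Step 16: PC=5 exec 'SUB A, 1'. After: A=0 B=390625 C=0 D=6 ZF=1 PC=6
Step 17: PC=6 exec 'JNZ 2'. After: A=0 B=390625 C=0 D=6 ZF=1 PC=7
Step 18: PC=7 exec 'ADD B, 2'. After: A=0 B=390627 C=0 D=6 ZF=0 PC=8
Step 19: PC=8 exec 'ADD D, 5'. After: A=0 B=390627 C=0 D=11 ZF=0 PC=9
Step 20: PC=9 exec 'ADD C, 2'. After: A=0 B=390627 C=2 D=11 ZF=0 PC=10
Step 21: PC=10 exec 'MOV C, 1'. After: A=0 B=390627 C=1 D=11 ZF=0 PC=11
Step 22: PC=11 exec 'MOV B, 4'. After: A=0 B=4 C=1 D=11 ZF=0 PC=12
Step 23: PC=12 exec 'ADD C, 3'. After: A=0 B=4 C=4 D=11 ZF=0 PC=13
Step 24: PC=13 exec 'ADD D, 5'. After: A=0 B=4 C=4 D=16 ZF=0 PC=14
Step 25: PC=14 exec 'HALT'. After: A=0 B=4 C=4 D=16 ZF=0 PC=14 HALTED
Total instructions executed: 25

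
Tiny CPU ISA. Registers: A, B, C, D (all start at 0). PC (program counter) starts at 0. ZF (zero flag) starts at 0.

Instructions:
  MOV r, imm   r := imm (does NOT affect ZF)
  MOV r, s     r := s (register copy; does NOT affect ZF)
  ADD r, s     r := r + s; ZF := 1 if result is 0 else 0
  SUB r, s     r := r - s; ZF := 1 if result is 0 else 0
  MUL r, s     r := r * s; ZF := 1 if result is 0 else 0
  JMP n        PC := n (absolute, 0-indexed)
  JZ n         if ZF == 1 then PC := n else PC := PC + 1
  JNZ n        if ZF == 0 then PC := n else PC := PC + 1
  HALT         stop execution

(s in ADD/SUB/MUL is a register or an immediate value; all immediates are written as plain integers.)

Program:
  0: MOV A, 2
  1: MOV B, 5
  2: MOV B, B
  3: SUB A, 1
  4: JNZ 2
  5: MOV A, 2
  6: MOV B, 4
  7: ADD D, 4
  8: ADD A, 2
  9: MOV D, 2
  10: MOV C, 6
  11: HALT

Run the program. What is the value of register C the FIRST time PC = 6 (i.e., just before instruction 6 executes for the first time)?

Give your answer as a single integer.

Step 1: PC=0 exec 'MOV A, 2'. After: A=2 B=0 C=0 D=0 ZF=0 PC=1
Step 2: PC=1 exec 'MOV B, 5'. After: A=2 B=5 C=0 D=0 ZF=0 PC=2
Step 3: PC=2 exec 'MOV B, B'. After: A=2 B=5 C=0 D=0 ZF=0 PC=3
Step 4: PC=3 exec 'SUB A, 1'. After: A=1 B=5 C=0 D=0 ZF=0 PC=4
Step 5: PC=4 exec 'JNZ 2'. After: A=1 B=5 C=0 D=0 ZF=0 PC=2
Step 6: PC=2 exec 'MOV B, B'. After: A=1 B=5 C=0 D=0 ZF=0 PC=3
Step 7: PC=3 exec 'SUB A, 1'. After: A=0 B=5 C=0 D=0 ZF=1 PC=4
Step 8: PC=4 exec 'JNZ 2'. After: A=0 B=5 C=0 D=0 ZF=1 PC=5
Step 9: PC=5 exec 'MOV A, 2'. After: A=2 B=5 C=0 D=0 ZF=1 PC=6
First time PC=6: C=0

0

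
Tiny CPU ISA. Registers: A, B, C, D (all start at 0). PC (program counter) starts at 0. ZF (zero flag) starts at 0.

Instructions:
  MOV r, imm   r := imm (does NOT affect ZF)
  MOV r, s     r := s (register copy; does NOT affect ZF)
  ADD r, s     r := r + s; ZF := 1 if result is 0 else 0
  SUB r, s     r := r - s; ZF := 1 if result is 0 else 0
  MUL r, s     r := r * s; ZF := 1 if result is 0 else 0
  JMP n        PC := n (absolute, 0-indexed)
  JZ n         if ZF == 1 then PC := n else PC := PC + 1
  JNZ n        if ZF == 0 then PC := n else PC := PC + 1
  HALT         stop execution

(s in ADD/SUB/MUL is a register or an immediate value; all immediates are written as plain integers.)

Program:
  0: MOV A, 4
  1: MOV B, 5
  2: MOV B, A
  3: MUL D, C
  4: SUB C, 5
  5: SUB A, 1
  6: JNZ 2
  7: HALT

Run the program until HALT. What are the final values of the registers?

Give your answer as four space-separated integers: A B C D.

Step 1: PC=0 exec 'MOV A, 4'. After: A=4 B=0 C=0 D=0 ZF=0 PC=1
Step 2: PC=1 exec 'MOV B, 5'. After: A=4 B=5 C=0 D=0 ZF=0 PC=2
Step 3: PC=2 exec 'MOV B, A'. After: A=4 B=4 C=0 D=0 ZF=0 PC=3
Step 4: PC=3 exec 'MUL D, C'. After: A=4 B=4 C=0 D=0 ZF=1 PC=4
Step 5: PC=4 exec 'SUB C, 5'. After: A=4 B=4 C=-5 D=0 ZF=0 PC=5
Step 6: PC=5 exec 'SUB A, 1'. After: A=3 B=4 C=-5 D=0 ZF=0 PC=6
Step 7: PC=6 exec 'JNZ 2'. After: A=3 B=4 C=-5 D=0 ZF=0 PC=2
Step 8: PC=2 exec 'MOV B, A'. After: A=3 B=3 C=-5 D=0 ZF=0 PC=3
Step 9: PC=3 exec 'MUL D, C'. After: A=3 B=3 C=-5 D=0 ZF=1 PC=4
Step 10: PC=4 exec 'SUB C, 5'. After: A=3 B=3 C=-10 D=0 ZF=0 PC=5
Step 11: PC=5 exec 'SUB A, 1'. After: A=2 B=3 C=-10 D=0 ZF=0 PC=6
Step 12: PC=6 exec 'JNZ 2'. After: A=2 B=3 C=-10 D=0 ZF=0 PC=2
Step 13: PC=2 exec 'MOV B, A'. After: A=2 B=2 C=-10 D=0 ZF=0 PC=3
Step 14: PC=3 exec 'MUL D, C'. After: A=2 B=2 C=-10 D=0 ZF=1 PC=4
Step 15: PC=4 exec 'SUB C, 5'. After: A=2 B=2 C=-15 D=0 ZF=0 PC=5
Step 16: PC=5 exec 'SUB A, 1'. After: A=1 B=2 C=-15 D=0 ZF=0 PC=6
Step 17: PC=6 exec 'JNZ 2'. After: A=1 B=2 C=-15 D=0 ZF=0 PC=2
Step 18: PC=2 exec 'MOV B, A'. After: A=1 B=1 C=-15 D=0 ZF=0 PC=3
Step 19: PC=3 exec 'MUL D, C'. After: A=1 B=1 C=-15 D=0 ZF=1 PC=4
Step 20: PC=4 exec 'SUB C, 5'. After: A=1 B=1 C=-20 D=0 ZF=0 PC=5
Step 21: PC=5 exec 'SUB A, 1'. After: A=0 B=1 C=-20 D=0 ZF=1 PC=6
Step 22: PC=6 exec 'JNZ 2'. After: A=0 B=1 C=-20 D=0 ZF=1 PC=7
Step 23: PC=7 exec 'HALT'. After: A=0 B=1 C=-20 D=0 ZF=1 PC=7 HALTED

Answer: 0 1 -20 0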